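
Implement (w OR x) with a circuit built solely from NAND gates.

((w NAND w) NAND (x NAND x))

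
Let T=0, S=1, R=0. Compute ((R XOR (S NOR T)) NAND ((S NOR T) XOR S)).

Substituting: ((0 XOR (1 NOR 0)) NAND ((1 NOR 0) XOR 1))
= 1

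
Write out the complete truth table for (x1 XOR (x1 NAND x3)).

x1 | x3 | Output
----------------
0 | 0 | 1
0 | 1 | 1
1 | 0 | 0
1 | 1 | 1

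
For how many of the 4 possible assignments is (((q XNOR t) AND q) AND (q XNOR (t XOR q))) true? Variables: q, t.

No assignment satisfies the expression.
Count: 0 out of 4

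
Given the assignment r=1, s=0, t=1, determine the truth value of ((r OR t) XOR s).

Substituting: ((1 OR 1) XOR 0)
= 1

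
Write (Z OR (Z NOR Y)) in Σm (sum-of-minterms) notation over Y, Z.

Σm(0, 1, 3) = (NOT Y AND NOT Z) OR (NOT Y AND Z) OR (Y AND Z)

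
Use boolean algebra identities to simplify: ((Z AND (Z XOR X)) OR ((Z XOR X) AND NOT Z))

By distribution ((E AND v) OR (E AND NOT v) = E):
= (Z XOR X)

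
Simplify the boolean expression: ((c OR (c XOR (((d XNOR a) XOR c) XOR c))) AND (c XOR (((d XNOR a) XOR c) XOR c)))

By absorption (E AND (E OR v) = E) then XOR self-cancellation ((E XOR v) XOR v = E):
= ((d XNOR a) XOR c)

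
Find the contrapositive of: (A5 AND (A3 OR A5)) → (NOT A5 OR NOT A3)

Contrapositive: NOT (NOT A5 OR NOT A3) → NOT (A5 AND (A3 OR A5))
Note: A statement and its contrapositive are logically equivalent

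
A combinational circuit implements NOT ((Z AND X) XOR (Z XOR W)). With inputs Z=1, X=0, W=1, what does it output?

Substituting: NOT ((1 AND 0) XOR (1 XOR 1))
= 1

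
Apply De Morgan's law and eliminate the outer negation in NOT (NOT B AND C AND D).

B OR NOT C OR NOT D
De Morgan's: NOT(AND of terms) = OR of negations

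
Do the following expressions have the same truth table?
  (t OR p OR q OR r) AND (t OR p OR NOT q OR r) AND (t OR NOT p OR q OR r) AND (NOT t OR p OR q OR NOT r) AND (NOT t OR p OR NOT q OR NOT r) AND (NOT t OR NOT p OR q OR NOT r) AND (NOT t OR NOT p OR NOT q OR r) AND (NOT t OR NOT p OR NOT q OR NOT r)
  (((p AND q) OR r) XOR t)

Yes, they are equivalent — the two output columns agree on all 16 assignments:
t | p | q | r | Expression 1 | Expression 2
-------------------------------------------
0 | 0 | 0 | 0 | 0 | 0
0 | 0 | 0 | 1 | 1 | 1
0 | 0 | 1 | 0 | 0 | 0
0 | 0 | 1 | 1 | 1 | 1
0 | 1 | 0 | 0 | 0 | 0
0 | 1 | 0 | 1 | 1 | 1
0 | 1 | 1 | 0 | 1 | 1
0 | 1 | 1 | 1 | 1 | 1
1 | 0 | 0 | 0 | 1 | 1
1 | 0 | 0 | 1 | 0 | 0
1 | 0 | 1 | 0 | 1 | 1
1 | 0 | 1 | 1 | 0 | 0
1 | 1 | 0 | 0 | 1 | 1
1 | 1 | 0 | 1 | 0 | 0
1 | 1 | 1 | 0 | 0 | 0
1 | 1 | 1 | 1 | 0 | 0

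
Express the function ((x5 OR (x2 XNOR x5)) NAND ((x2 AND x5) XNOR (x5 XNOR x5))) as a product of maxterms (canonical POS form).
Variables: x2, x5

ΠM(3) = (NOT x2 OR NOT x5)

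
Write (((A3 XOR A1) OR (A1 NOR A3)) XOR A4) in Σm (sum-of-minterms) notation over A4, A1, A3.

Σm(0, 1, 2, 7) = (NOT A4 AND NOT A1 AND NOT A3) OR (NOT A4 AND NOT A1 AND A3) OR (NOT A4 AND A1 AND NOT A3) OR (A4 AND A1 AND A3)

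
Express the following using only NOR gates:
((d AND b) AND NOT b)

((((d NOR d) NOR (b NOR b)) NOR ((d NOR d) NOR (b NOR b))) NOR ((b NOR b) NOR (b NOR b)))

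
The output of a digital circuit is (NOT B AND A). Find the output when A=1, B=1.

Substituting: (NOT 1 AND 1)
= 0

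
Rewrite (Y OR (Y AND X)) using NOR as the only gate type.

((Y NOR ((Y NOR Y) NOR (X NOR X))) NOR (Y NOR ((Y NOR Y) NOR (X NOR X))))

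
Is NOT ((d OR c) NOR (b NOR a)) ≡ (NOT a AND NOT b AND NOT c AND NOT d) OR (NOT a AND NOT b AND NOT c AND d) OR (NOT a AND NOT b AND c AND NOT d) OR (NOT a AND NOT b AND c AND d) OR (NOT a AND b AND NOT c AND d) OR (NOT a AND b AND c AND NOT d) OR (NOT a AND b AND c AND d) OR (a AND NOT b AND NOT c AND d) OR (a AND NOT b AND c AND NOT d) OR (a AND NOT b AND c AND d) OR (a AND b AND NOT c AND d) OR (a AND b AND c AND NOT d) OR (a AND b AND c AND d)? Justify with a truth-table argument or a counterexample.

Yes, they are equivalent — the two output columns agree on all 16 assignments:
a | b | c | d | Expression 1 | Expression 2
-------------------------------------------
0 | 0 | 0 | 0 | 1 | 1
0 | 0 | 0 | 1 | 1 | 1
0 | 0 | 1 | 0 | 1 | 1
0 | 0 | 1 | 1 | 1 | 1
0 | 1 | 0 | 0 | 0 | 0
0 | 1 | 0 | 1 | 1 | 1
0 | 1 | 1 | 0 | 1 | 1
0 | 1 | 1 | 1 | 1 | 1
1 | 0 | 0 | 0 | 0 | 0
1 | 0 | 0 | 1 | 1 | 1
1 | 0 | 1 | 0 | 1 | 1
1 | 0 | 1 | 1 | 1 | 1
1 | 1 | 0 | 0 | 0 | 0
1 | 1 | 0 | 1 | 1 | 1
1 | 1 | 1 | 0 | 1 | 1
1 | 1 | 1 | 1 | 1 | 1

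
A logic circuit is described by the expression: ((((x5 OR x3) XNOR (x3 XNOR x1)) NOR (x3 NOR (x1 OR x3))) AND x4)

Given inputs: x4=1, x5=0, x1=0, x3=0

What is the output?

Substituting: ((((0 OR 0) XNOR (0 XNOR 0)) NOR (0 NOR (0 OR 0))) AND 1)
= 0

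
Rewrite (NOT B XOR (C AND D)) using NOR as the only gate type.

(((((B NOR B) NOR ((C NOR C) NOR (D NOR D))) NOR ((B NOR B) NOR ((C NOR C) NOR (D NOR D)))) NOR (((B NOR B) NOR ((C NOR C) NOR (D NOR D))) NOR ((B NOR B) NOR ((C NOR C) NOR (D NOR D))))) NOR (((((B NOR B) NOR (B NOR B)) NOR (((C NOR C) NOR (D NOR D)) NOR ((C NOR C) NOR (D NOR D)))) NOR (((B NOR B) NOR (B NOR B)) NOR (((C NOR C) NOR (D NOR D)) NOR ((C NOR C) NOR (D NOR D))))) NOR ((((B NOR B) NOR (B NOR B)) NOR (((C NOR C) NOR (D NOR D)) NOR ((C NOR C) NOR (D NOR D)))) NOR (((B NOR B) NOR (B NOR B)) NOR (((C NOR C) NOR (D NOR D)) NOR ((C NOR C) NOR (D NOR D)))))))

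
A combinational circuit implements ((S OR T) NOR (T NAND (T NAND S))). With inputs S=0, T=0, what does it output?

Substituting: ((0 OR 0) NOR (0 NAND (0 NAND 0)))
= 0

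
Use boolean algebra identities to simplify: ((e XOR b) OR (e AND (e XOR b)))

By absorption (E OR (E AND v) = E):
= (e XOR b)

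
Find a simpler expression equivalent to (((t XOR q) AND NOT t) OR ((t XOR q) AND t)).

By distribution ((E AND v) OR (E AND NOT v) = E):
= (t XOR q)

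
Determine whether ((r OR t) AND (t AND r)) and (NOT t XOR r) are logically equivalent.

No. Counterexample: with t=0, r=0, Expression 1 = 0 but Expression 2 = 1.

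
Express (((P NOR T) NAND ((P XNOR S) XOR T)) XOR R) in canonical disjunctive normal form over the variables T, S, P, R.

(NOT T AND NOT S AND NOT P AND R) OR (NOT T AND NOT S AND P AND NOT R) OR (NOT T AND S AND NOT P AND NOT R) OR (NOT T AND S AND P AND NOT R) OR (T AND NOT S AND NOT P AND NOT R) OR (T AND NOT S AND P AND NOT R) OR (T AND S AND NOT P AND NOT R) OR (T AND S AND P AND NOT R)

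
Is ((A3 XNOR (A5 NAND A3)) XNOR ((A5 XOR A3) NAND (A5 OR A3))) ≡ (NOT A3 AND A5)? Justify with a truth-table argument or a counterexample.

Yes, they are equivalent — the two output columns agree on all 4 assignments:
A3 | A5 | Expression 1 | Expression 2
-------------------------------------
0 | 0 | 0 | 0
0 | 1 | 1 | 1
1 | 0 | 0 | 0
1 | 1 | 0 | 0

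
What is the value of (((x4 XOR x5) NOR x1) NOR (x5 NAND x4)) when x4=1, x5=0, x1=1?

Substituting: (((1 XOR 0) NOR 1) NOR (0 NAND 1))
= 0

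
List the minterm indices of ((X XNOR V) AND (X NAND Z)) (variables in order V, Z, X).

Σm(0, 2, 5) = (NOT V AND NOT Z AND NOT X) OR (NOT V AND Z AND NOT X) OR (V AND NOT Z AND X)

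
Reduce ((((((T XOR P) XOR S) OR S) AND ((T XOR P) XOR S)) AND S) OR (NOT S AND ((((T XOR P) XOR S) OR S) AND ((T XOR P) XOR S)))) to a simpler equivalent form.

By distribution ((E AND v) OR (E AND NOT v) = E) then absorption (E AND (E OR v) = E):
= ((T XOR P) XOR S)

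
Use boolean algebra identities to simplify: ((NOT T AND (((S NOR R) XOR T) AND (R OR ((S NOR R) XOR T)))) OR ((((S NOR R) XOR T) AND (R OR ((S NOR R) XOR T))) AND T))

By distribution ((E AND v) OR (E AND NOT v) = E) then absorption (E AND (E OR v) = E):
= ((S NOR R) XOR T)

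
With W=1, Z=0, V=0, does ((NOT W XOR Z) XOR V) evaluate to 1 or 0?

Substituting: ((NOT 1 XOR 0) XOR 0)
= 0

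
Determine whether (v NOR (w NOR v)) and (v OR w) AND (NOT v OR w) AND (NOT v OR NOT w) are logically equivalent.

Yes, they are equivalent — the two output columns agree on all 4 assignments:
v | w | Expression 1 | Expression 2
-----------------------------------
0 | 0 | 0 | 0
0 | 1 | 1 | 1
1 | 0 | 0 | 0
1 | 1 | 0 | 0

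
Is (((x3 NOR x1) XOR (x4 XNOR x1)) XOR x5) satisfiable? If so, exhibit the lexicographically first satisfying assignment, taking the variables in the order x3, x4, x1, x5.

x3=0, x4=0, x1=0, x5=1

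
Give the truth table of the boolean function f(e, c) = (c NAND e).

e | c | Output
--------------
0 | 0 | 1
0 | 1 | 1
1 | 0 | 1
1 | 1 | 0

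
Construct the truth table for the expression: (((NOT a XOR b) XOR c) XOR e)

b | a | c | e | Output
----------------------
0 | 0 | 0 | 0 | 1
0 | 0 | 0 | 1 | 0
0 | 0 | 1 | 0 | 0
0 | 0 | 1 | 1 | 1
0 | 1 | 0 | 0 | 0
0 | 1 | 0 | 1 | 1
0 | 1 | 1 | 0 | 1
0 | 1 | 1 | 1 | 0
1 | 0 | 0 | 0 | 0
1 | 0 | 0 | 1 | 1
1 | 0 | 1 | 0 | 1
1 | 0 | 1 | 1 | 0
1 | 1 | 0 | 0 | 1
1 | 1 | 0 | 1 | 0
1 | 1 | 1 | 0 | 0
1 | 1 | 1 | 1 | 1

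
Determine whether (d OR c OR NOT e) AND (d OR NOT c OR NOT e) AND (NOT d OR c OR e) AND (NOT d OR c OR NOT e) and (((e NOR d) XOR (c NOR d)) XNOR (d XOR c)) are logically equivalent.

Yes, they are equivalent — the two output columns agree on all 8 assignments:
d | c | e | Expression 1 | Expression 2
---------------------------------------
0 | 0 | 0 | 1 | 1
0 | 0 | 1 | 0 | 0
0 | 1 | 0 | 1 | 1
0 | 1 | 1 | 0 | 0
1 | 0 | 0 | 0 | 0
1 | 0 | 1 | 0 | 0
1 | 1 | 0 | 1 | 1
1 | 1 | 1 | 1 | 1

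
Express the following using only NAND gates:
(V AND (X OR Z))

((V NAND ((X NAND X) NAND (Z NAND Z))) NAND (V NAND ((X NAND X) NAND (Z NAND Z))))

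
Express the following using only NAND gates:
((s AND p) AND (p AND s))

((((s NAND p) NAND (s NAND p)) NAND ((p NAND s) NAND (p NAND s))) NAND (((s NAND p) NAND (s NAND p)) NAND ((p NAND s) NAND (p NAND s))))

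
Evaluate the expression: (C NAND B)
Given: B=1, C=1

Substituting: (1 NAND 1)
= 0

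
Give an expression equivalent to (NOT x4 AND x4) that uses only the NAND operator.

(((x4 NAND x4) NAND x4) NAND ((x4 NAND x4) NAND x4))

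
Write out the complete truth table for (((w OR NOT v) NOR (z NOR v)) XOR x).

x | w | z | v | Output
----------------------
0 | 0 | 0 | 0 | 0
0 | 0 | 0 | 1 | 1
0 | 0 | 1 | 0 | 0
0 | 0 | 1 | 1 | 1
0 | 1 | 0 | 0 | 0
0 | 1 | 0 | 1 | 0
0 | 1 | 1 | 0 | 0
0 | 1 | 1 | 1 | 0
1 | 0 | 0 | 0 | 1
1 | 0 | 0 | 1 | 0
1 | 0 | 1 | 0 | 1
1 | 0 | 1 | 1 | 0
1 | 1 | 0 | 0 | 1
1 | 1 | 0 | 1 | 1
1 | 1 | 1 | 0 | 1
1 | 1 | 1 | 1 | 1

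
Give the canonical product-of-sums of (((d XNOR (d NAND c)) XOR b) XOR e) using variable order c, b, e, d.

ΠM(0, 3, 5, 6, 8, 9, 14, 15) = (c OR b OR e OR d) AND (c OR b OR NOT e OR NOT d) AND (c OR NOT b OR e OR NOT d) AND (c OR NOT b OR NOT e OR d) AND (NOT c OR b OR e OR d) AND (NOT c OR b OR e OR NOT d) AND (NOT c OR NOT b OR NOT e OR d) AND (NOT c OR NOT b OR NOT e OR NOT d)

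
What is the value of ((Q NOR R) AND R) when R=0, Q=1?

Substituting: ((1 NOR 0) AND 0)
= 0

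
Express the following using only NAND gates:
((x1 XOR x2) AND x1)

((((x1 NAND (x1 NAND x2)) NAND (x2 NAND (x1 NAND x2))) NAND x1) NAND (((x1 NAND (x1 NAND x2)) NAND (x2 NAND (x1 NAND x2))) NAND x1))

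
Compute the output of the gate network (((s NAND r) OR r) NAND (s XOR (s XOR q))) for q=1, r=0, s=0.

Substituting: (((0 NAND 0) OR 0) NAND (0 XOR (0 XOR 1)))
= 0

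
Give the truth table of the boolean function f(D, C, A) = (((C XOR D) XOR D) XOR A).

D | C | A | Output
------------------
0 | 0 | 0 | 0
0 | 0 | 1 | 1
0 | 1 | 0 | 1
0 | 1 | 1 | 0
1 | 0 | 0 | 0
1 | 0 | 1 | 1
1 | 1 | 0 | 1
1 | 1 | 1 | 0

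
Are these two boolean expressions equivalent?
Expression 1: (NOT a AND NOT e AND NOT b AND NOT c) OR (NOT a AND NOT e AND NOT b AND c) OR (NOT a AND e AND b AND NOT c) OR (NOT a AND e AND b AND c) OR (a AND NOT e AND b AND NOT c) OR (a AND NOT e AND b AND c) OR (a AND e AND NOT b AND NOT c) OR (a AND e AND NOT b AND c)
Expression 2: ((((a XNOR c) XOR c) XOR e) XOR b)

Yes, they are equivalent — the two output columns agree on all 16 assignments:
a | e | b | c | Expression 1 | Expression 2
-------------------------------------------
0 | 0 | 0 | 0 | 1 | 1
0 | 0 | 0 | 1 | 1 | 1
0 | 0 | 1 | 0 | 0 | 0
0 | 0 | 1 | 1 | 0 | 0
0 | 1 | 0 | 0 | 0 | 0
0 | 1 | 0 | 1 | 0 | 0
0 | 1 | 1 | 0 | 1 | 1
0 | 1 | 1 | 1 | 1 | 1
1 | 0 | 0 | 0 | 0 | 0
1 | 0 | 0 | 1 | 0 | 0
1 | 0 | 1 | 0 | 1 | 1
1 | 0 | 1 | 1 | 1 | 1
1 | 1 | 0 | 0 | 1 | 1
1 | 1 | 0 | 1 | 1 | 1
1 | 1 | 1 | 0 | 0 | 0
1 | 1 | 1 | 1 | 0 | 0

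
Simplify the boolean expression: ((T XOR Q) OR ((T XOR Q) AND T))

By absorption (E OR (E AND v) = E):
= (T XOR Q)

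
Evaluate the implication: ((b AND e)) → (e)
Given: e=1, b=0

Antecedent ((b AND e)) = 0; consequent (e) = 1.
0 → 1 = 1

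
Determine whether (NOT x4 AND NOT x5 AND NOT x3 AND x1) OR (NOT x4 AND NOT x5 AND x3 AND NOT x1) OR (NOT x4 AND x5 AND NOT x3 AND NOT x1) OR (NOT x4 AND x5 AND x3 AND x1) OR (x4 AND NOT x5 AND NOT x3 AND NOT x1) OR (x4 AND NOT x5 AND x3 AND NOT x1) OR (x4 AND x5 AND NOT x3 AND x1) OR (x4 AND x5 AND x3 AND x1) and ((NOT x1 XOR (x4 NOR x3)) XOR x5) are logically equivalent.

Yes, they are equivalent — the two output columns agree on all 16 assignments:
x4 | x5 | x3 | x1 | Expression 1 | Expression 2
-----------------------------------------------
0 | 0 | 0 | 0 | 0 | 0
0 | 0 | 0 | 1 | 1 | 1
0 | 0 | 1 | 0 | 1 | 1
0 | 0 | 1 | 1 | 0 | 0
0 | 1 | 0 | 0 | 1 | 1
0 | 1 | 0 | 1 | 0 | 0
0 | 1 | 1 | 0 | 0 | 0
0 | 1 | 1 | 1 | 1 | 1
1 | 0 | 0 | 0 | 1 | 1
1 | 0 | 0 | 1 | 0 | 0
1 | 0 | 1 | 0 | 1 | 1
1 | 0 | 1 | 1 | 0 | 0
1 | 1 | 0 | 0 | 0 | 0
1 | 1 | 0 | 1 | 1 | 1
1 | 1 | 1 | 0 | 0 | 0
1 | 1 | 1 | 1 | 1 | 1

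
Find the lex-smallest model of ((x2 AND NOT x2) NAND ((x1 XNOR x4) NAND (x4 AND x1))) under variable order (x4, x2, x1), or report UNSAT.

x4=0, x2=0, x1=0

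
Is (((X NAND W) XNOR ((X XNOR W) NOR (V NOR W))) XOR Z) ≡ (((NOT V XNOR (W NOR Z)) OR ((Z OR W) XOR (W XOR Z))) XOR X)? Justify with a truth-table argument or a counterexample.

No. Counterexample: with Z=0, X=0, W=0, V=0, Expression 1 = 0 but Expression 2 = 1.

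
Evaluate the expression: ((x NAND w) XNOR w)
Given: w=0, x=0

Substituting: ((0 NAND 0) XNOR 0)
= 0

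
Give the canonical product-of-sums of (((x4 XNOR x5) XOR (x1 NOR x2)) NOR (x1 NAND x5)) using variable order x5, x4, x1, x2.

ΠM(0, 1, 2, 3, 4, 5, 6, 7, 8, 9, 12, 13, 14, 15) = (x5 OR x4 OR x1 OR x2) AND (x5 OR x4 OR x1 OR NOT x2) AND (x5 OR x4 OR NOT x1 OR x2) AND (x5 OR x4 OR NOT x1 OR NOT x2) AND (x5 OR NOT x4 OR x1 OR x2) AND (x5 OR NOT x4 OR x1 OR NOT x2) AND (x5 OR NOT x4 OR NOT x1 OR x2) AND (x5 OR NOT x4 OR NOT x1 OR NOT x2) AND (NOT x5 OR x4 OR x1 OR x2) AND (NOT x5 OR x4 OR x1 OR NOT x2) AND (NOT x5 OR NOT x4 OR x1 OR x2) AND (NOT x5 OR NOT x4 OR x1 OR NOT x2) AND (NOT x5 OR NOT x4 OR NOT x1 OR x2) AND (NOT x5 OR NOT x4 OR NOT x1 OR NOT x2)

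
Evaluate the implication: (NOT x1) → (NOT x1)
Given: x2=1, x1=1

Antecedent (NOT x1) = 0; consequent (NOT x1) = 0.
0 → 0 = 1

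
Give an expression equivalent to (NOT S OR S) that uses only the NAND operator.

(((S NAND S) NAND (S NAND S)) NAND (S NAND S))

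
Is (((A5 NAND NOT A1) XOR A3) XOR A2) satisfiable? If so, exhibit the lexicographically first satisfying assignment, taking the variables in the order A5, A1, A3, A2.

A5=0, A1=0, A3=0, A2=0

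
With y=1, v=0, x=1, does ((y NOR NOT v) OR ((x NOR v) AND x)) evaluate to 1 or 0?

Substituting: ((1 NOR NOT 0) OR ((1 NOR 0) AND 1))
= 0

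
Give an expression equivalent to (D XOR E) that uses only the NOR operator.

((((D NOR E) NOR (D NOR E)) NOR ((D NOR E) NOR (D NOR E))) NOR ((((D NOR D) NOR (E NOR E)) NOR ((D NOR D) NOR (E NOR E))) NOR (((D NOR D) NOR (E NOR E)) NOR ((D NOR D) NOR (E NOR E)))))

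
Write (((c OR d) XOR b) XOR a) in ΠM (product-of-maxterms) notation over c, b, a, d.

ΠM(0, 3, 5, 6, 10, 11, 12, 13) = (c OR b OR a OR d) AND (c OR b OR NOT a OR NOT d) AND (c OR NOT b OR a OR NOT d) AND (c OR NOT b OR NOT a OR d) AND (NOT c OR b OR NOT a OR d) AND (NOT c OR b OR NOT a OR NOT d) AND (NOT c OR NOT b OR a OR d) AND (NOT c OR NOT b OR a OR NOT d)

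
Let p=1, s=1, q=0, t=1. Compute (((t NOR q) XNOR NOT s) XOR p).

Substituting: (((1 NOR 0) XNOR NOT 1) XOR 1)
= 0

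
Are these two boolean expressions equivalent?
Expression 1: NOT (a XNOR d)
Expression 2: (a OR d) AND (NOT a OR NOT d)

Yes, they are equivalent — the two output columns agree on all 4 assignments:
a | d | Expression 1 | Expression 2
-----------------------------------
0 | 0 | 0 | 0
0 | 1 | 1 | 1
1 | 0 | 1 | 1
1 | 1 | 0 | 0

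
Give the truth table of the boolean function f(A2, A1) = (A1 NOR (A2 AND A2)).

A2 | A1 | Output
----------------
0 | 0 | 1
0 | 1 | 0
1 | 0 | 0
1 | 1 | 0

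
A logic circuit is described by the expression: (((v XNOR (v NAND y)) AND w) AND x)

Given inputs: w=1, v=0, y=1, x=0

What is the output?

Substituting: (((0 XNOR (0 NAND 1)) AND 1) AND 0)
= 0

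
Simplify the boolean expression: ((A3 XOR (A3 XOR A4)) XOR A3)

By XOR self-cancellation ((E XOR v) XOR v = E):
= (A3 XOR A4)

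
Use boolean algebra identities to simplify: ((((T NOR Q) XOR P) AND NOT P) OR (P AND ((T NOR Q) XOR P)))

By distribution ((E AND v) OR (E AND NOT v) = E):
= ((T NOR Q) XOR P)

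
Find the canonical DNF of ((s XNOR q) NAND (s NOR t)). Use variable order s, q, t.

(NOT s AND NOT q AND t) OR (NOT s AND q AND NOT t) OR (NOT s AND q AND t) OR (s AND NOT q AND NOT t) OR (s AND NOT q AND t) OR (s AND q AND NOT t) OR (s AND q AND t)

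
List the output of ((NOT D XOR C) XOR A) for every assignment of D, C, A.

D | C | A | Output
------------------
0 | 0 | 0 | 1
0 | 0 | 1 | 0
0 | 1 | 0 | 0
0 | 1 | 1 | 1
1 | 0 | 0 | 0
1 | 0 | 1 | 1
1 | 1 | 0 | 1
1 | 1 | 1 | 0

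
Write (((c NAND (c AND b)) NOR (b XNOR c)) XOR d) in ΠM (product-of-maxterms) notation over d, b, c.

ΠM(0, 1, 2, 3) = (d OR b OR c) AND (d OR b OR NOT c) AND (d OR NOT b OR c) AND (d OR NOT b OR NOT c)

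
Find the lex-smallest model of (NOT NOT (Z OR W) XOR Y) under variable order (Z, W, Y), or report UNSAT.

Z=0, W=0, Y=1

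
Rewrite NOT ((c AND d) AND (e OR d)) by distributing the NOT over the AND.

NOT (c AND d) OR NOT (e OR d)
De Morgan's: NOT(AND of terms) = OR of negations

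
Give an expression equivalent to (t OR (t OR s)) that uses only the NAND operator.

((t NAND t) NAND (((t NAND t) NAND (s NAND s)) NAND ((t NAND t) NAND (s NAND s))))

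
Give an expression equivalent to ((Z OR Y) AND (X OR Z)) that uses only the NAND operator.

((((Z NAND Z) NAND (Y NAND Y)) NAND ((X NAND X) NAND (Z NAND Z))) NAND (((Z NAND Z) NAND (Y NAND Y)) NAND ((X NAND X) NAND (Z NAND Z))))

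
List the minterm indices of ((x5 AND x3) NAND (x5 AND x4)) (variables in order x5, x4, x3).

Σm(0, 1, 2, 3, 4, 5, 6) = (NOT x5 AND NOT x4 AND NOT x3) OR (NOT x5 AND NOT x4 AND x3) OR (NOT x5 AND x4 AND NOT x3) OR (NOT x5 AND x4 AND x3) OR (x5 AND NOT x4 AND NOT x3) OR (x5 AND NOT x4 AND x3) OR (x5 AND x4 AND NOT x3)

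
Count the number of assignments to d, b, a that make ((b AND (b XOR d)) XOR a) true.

Satisfying assignments: (0,0,1), (0,1,0), (1,0,1), (1,1,1)
Count: 4 out of 8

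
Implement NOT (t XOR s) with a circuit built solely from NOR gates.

(((((t NOR s) NOR (t NOR s)) NOR ((t NOR s) NOR (t NOR s))) NOR ((((t NOR t) NOR (s NOR s)) NOR ((t NOR t) NOR (s NOR s))) NOR (((t NOR t) NOR (s NOR s)) NOR ((t NOR t) NOR (s NOR s))))) NOR ((((t NOR s) NOR (t NOR s)) NOR ((t NOR s) NOR (t NOR s))) NOR ((((t NOR t) NOR (s NOR s)) NOR ((t NOR t) NOR (s NOR s))) NOR (((t NOR t) NOR (s NOR s)) NOR ((t NOR t) NOR (s NOR s))))))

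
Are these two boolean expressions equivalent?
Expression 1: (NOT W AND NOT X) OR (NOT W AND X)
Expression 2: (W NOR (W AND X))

Yes, they are equivalent — the two output columns agree on all 4 assignments:
W | X | Expression 1 | Expression 2
-----------------------------------
0 | 0 | 1 | 1
0 | 1 | 1 | 1
1 | 0 | 0 | 0
1 | 1 | 0 | 0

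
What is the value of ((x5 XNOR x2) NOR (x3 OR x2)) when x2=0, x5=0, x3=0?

Substituting: ((0 XNOR 0) NOR (0 OR 0))
= 0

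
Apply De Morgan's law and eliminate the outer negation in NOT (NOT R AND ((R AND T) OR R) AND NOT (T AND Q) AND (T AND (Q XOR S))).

R OR NOT ((R AND T) OR R) OR (T AND Q) OR NOT (T AND (Q XOR S))
De Morgan's: NOT(AND of terms) = OR of negations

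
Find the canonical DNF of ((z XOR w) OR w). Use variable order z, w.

(NOT z AND w) OR (z AND NOT w) OR (z AND w)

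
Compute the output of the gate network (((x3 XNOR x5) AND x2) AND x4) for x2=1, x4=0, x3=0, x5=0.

Substituting: (((0 XNOR 0) AND 1) AND 0)
= 0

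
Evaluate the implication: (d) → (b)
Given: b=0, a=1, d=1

Antecedent (d) = 1; consequent (b) = 0.
1 → 0 = 0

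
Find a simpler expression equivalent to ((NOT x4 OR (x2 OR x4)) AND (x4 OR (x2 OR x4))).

By distribution ((E OR v) AND (E OR NOT v) = E):
= (x2 OR x4)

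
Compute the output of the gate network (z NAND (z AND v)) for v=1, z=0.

Substituting: (0 NAND (0 AND 1))
= 1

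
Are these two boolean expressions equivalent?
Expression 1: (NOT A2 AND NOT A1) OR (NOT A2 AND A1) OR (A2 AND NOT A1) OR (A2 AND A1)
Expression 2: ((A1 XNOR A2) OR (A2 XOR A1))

Yes, they are equivalent — the two output columns agree on all 4 assignments:
A2 | A1 | Expression 1 | Expression 2
-------------------------------------
0 | 0 | 1 | 1
0 | 1 | 1 | 1
1 | 0 | 1 | 1
1 | 1 | 1 | 1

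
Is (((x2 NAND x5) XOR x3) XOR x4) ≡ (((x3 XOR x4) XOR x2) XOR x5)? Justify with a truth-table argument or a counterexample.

No. Counterexample: with x5=0, x3=0, x2=0, x4=0, Expression 1 = 1 but Expression 2 = 0.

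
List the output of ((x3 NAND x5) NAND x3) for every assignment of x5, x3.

x5 | x3 | Output
----------------
0 | 0 | 1
0 | 1 | 0
1 | 0 | 1
1 | 1 | 1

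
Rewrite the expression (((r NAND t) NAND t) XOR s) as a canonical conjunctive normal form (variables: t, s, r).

(t OR NOT s OR r) AND (t OR NOT s OR NOT r) AND (NOT t OR s OR r) AND (NOT t OR NOT s OR NOT r)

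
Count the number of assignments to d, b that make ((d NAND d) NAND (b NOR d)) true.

Satisfying assignments: (0,1), (1,0), (1,1)
Count: 3 out of 4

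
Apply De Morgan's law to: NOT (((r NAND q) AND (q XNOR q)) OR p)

NOT ((r NAND q) AND (q XNOR q)) AND NOT p
De Morgan's: NOT(OR of terms) = AND of negations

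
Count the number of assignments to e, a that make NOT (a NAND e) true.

Satisfying assignments: (1,1)
Count: 1 out of 4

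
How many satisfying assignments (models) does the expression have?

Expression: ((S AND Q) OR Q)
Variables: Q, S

Satisfying assignments: (1,0), (1,1)
Count: 2 out of 4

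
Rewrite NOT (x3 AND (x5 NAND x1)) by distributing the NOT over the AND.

NOT x3 OR NOT (x5 NAND x1)
De Morgan's: NOT(AND of terms) = OR of negations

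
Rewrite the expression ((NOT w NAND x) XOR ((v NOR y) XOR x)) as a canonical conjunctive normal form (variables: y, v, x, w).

(y OR v OR x OR w) AND (y OR v OR x OR NOT w) AND (y OR v OR NOT x OR w) AND (y OR NOT v OR NOT x OR NOT w) AND (NOT y OR v OR NOT x OR NOT w) AND (NOT y OR NOT v OR NOT x OR NOT w)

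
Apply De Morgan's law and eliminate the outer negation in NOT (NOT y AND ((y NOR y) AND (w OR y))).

y OR NOT ((y NOR y) AND (w OR y))
De Morgan's: NOT(AND of terms) = OR of negations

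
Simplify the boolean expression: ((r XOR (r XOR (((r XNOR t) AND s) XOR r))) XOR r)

By XOR self-cancellation ((E XOR v) XOR v = E) then XOR self-cancellation ((E XOR v) XOR v = E):
= ((r XNOR t) AND s)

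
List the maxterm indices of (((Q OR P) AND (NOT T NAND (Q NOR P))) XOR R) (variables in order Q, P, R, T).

ΠM(0, 1, 6, 7, 10, 11, 14, 15) = (Q OR P OR R OR T) AND (Q OR P OR R OR NOT T) AND (Q OR NOT P OR NOT R OR T) AND (Q OR NOT P OR NOT R OR NOT T) AND (NOT Q OR P OR NOT R OR T) AND (NOT Q OR P OR NOT R OR NOT T) AND (NOT Q OR NOT P OR NOT R OR T) AND (NOT Q OR NOT P OR NOT R OR NOT T)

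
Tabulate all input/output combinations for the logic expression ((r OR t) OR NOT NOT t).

r | t | Output
--------------
0 | 0 | 0
0 | 1 | 1
1 | 0 | 1
1 | 1 | 1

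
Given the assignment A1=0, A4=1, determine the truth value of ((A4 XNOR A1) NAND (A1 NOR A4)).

Substituting: ((1 XNOR 0) NAND (0 NOR 1))
= 1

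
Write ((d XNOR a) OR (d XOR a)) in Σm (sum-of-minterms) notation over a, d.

Σm(0, 1, 2, 3) = (NOT a AND NOT d) OR (NOT a AND d) OR (a AND NOT d) OR (a AND d)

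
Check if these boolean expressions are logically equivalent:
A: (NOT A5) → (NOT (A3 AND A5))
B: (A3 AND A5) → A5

Yes, Contrapositive is always equivalent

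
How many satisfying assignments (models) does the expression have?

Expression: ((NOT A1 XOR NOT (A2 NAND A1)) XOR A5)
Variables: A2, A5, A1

Satisfying assignments: (0,0,0), (0,1,1), (1,0,0), (1,0,1)
Count: 4 out of 8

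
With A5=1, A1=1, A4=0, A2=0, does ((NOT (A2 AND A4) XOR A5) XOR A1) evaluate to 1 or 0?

Substituting: ((NOT (0 AND 0) XOR 1) XOR 1)
= 1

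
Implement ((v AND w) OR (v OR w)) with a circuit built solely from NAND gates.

((((v NAND w) NAND (v NAND w)) NAND ((v NAND w) NAND (v NAND w))) NAND (((v NAND v) NAND (w NAND w)) NAND ((v NAND v) NAND (w NAND w))))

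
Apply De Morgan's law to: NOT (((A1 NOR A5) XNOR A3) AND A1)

NOT ((A1 NOR A5) XNOR A3) OR NOT A1
De Morgan's: NOT(AND of terms) = OR of negations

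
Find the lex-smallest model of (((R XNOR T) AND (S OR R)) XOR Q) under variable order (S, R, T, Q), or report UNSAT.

S=0, R=0, T=0, Q=1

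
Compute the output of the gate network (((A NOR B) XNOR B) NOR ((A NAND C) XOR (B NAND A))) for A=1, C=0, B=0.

Substituting: (((1 NOR 0) XNOR 0) NOR ((1 NAND 0) XOR (0 NAND 1)))
= 0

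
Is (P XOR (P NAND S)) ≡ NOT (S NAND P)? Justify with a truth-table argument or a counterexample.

No. Counterexample: with P=0, S=0, Expression 1 = 1 but Expression 2 = 0.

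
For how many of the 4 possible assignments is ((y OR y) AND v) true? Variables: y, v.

Satisfying assignments: (1,1)
Count: 1 out of 4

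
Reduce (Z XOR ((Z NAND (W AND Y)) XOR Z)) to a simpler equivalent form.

By XOR self-cancellation ((E XOR v) XOR v = E):
= (Z NAND (W AND Y))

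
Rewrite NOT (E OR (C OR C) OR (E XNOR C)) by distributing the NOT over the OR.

NOT E AND NOT (C OR C) AND NOT (E XNOR C)
De Morgan's: NOT(OR of terms) = AND of negations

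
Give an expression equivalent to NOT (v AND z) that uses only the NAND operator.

(((v NAND z) NAND (v NAND z)) NAND ((v NAND z) NAND (v NAND z)))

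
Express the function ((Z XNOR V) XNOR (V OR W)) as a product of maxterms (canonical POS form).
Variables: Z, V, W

ΠM(0, 2, 3, 5) = (Z OR V OR W) AND (Z OR NOT V OR W) AND (Z OR NOT V OR NOT W) AND (NOT Z OR V OR NOT W)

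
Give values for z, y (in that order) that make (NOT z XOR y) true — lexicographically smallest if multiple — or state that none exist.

z=0, y=0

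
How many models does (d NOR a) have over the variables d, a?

Satisfying assignments: (0,0)
Count: 1 out of 4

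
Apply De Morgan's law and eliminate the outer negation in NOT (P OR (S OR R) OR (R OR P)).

NOT P AND NOT (S OR R) AND NOT (R OR P)
De Morgan's: NOT(OR of terms) = AND of negations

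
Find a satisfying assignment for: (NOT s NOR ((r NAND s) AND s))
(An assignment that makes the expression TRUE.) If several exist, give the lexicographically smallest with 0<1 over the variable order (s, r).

s=1, r=1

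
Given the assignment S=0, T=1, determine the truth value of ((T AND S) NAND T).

Substituting: ((1 AND 0) NAND 1)
= 1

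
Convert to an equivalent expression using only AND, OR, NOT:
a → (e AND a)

NOT a OR (e AND a)
(Implication elimination: A → B = NOT A OR B)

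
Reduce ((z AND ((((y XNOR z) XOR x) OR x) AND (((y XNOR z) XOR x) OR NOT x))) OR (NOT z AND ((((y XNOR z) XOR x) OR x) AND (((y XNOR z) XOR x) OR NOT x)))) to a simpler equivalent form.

By distribution ((E AND v) OR (E AND NOT v) = E) then distribution ((E OR v) AND (E OR NOT v) = E):
= ((y XNOR z) XOR x)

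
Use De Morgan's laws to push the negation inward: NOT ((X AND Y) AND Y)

NOT (X AND Y) OR NOT Y
De Morgan's: NOT(AND of terms) = OR of negations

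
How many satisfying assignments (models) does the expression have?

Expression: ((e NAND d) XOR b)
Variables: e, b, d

Satisfying assignments: (0,0,0), (0,0,1), (1,0,0), (1,1,1)
Count: 4 out of 8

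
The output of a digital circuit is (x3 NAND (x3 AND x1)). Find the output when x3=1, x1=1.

Substituting: (1 NAND (1 AND 1))
= 0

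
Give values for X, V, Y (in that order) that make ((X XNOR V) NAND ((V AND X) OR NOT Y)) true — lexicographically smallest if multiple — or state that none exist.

X=0, V=0, Y=1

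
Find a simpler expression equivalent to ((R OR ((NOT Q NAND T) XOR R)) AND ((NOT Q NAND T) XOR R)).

By absorption (E AND (E OR v) = E):
= ((NOT Q NAND T) XOR R)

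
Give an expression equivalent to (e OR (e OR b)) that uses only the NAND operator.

((e NAND e) NAND (((e NAND e) NAND (b NAND b)) NAND ((e NAND e) NAND (b NAND b))))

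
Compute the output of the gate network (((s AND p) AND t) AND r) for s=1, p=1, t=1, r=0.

Substituting: (((1 AND 1) AND 1) AND 0)
= 0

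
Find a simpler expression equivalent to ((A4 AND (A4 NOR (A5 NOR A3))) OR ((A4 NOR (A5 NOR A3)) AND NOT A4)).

By distribution ((E AND v) OR (E AND NOT v) = E):
= (A4 NOR (A5 NOR A3))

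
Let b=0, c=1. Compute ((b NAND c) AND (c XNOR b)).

Substituting: ((0 NAND 1) AND (1 XNOR 0))
= 0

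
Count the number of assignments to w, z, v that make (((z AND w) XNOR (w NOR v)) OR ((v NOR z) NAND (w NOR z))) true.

Satisfying assignments: (0,0,1), (0,1,0), (0,1,1), (1,0,0), (1,0,1), (1,1,0), (1,1,1)
Count: 7 out of 8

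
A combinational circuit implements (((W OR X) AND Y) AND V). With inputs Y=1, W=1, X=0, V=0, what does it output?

Substituting: (((1 OR 0) AND 1) AND 0)
= 0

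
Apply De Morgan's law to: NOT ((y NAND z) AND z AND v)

NOT (y NAND z) OR NOT z OR NOT v
De Morgan's: NOT(AND of terms) = OR of negations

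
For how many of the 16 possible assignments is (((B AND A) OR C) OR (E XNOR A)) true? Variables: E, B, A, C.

Satisfying assignments: (0,0,0,0), (0,0,0,1), (0,0,1,1), (0,1,0,0), (0,1,0,1), (0,1,1,0), (0,1,1,1), (1,0,0,1), (1,0,1,0), (1,0,1,1), (1,1,0,1), (1,1,1,0), (1,1,1,1)
Count: 13 out of 16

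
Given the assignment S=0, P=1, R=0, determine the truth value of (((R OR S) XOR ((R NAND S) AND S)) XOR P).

Substituting: (((0 OR 0) XOR ((0 NAND 0) AND 0)) XOR 1)
= 1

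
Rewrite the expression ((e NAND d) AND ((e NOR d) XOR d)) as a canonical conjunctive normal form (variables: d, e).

(d OR NOT e) AND (NOT d OR NOT e)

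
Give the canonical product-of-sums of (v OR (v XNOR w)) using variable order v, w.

ΠM(1) = (v OR NOT w)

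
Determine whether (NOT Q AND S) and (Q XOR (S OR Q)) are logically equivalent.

Yes, they are equivalent — the two output columns agree on all 4 assignments:
Q | S | Expression 1 | Expression 2
-----------------------------------
0 | 0 | 0 | 0
0 | 1 | 1 | 1
1 | 0 | 0 | 0
1 | 1 | 0 | 0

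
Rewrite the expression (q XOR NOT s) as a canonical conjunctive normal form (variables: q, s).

(q OR NOT s) AND (NOT q OR s)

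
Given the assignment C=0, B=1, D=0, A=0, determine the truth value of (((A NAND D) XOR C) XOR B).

Substituting: (((0 NAND 0) XOR 0) XOR 1)
= 0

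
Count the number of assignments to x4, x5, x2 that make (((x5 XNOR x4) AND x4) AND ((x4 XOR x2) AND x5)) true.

Satisfying assignments: (1,1,0)
Count: 1 out of 8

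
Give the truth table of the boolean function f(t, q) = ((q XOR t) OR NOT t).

t | q | Output
--------------
0 | 0 | 1
0 | 1 | 1
1 | 0 | 1
1 | 1 | 0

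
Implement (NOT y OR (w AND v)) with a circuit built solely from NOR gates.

(((y NOR y) NOR ((w NOR w) NOR (v NOR v))) NOR ((y NOR y) NOR ((w NOR w) NOR (v NOR v))))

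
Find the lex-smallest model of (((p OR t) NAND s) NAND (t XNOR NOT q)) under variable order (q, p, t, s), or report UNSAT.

q=0, p=0, t=0, s=0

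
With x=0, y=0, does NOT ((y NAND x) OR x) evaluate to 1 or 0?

Substituting: NOT ((0 NAND 0) OR 0)
= 0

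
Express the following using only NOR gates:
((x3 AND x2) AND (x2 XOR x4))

((((x3 NOR x3) NOR (x2 NOR x2)) NOR ((x3 NOR x3) NOR (x2 NOR x2))) NOR (((((x2 NOR x4) NOR (x2 NOR x4)) NOR ((x2 NOR x4) NOR (x2 NOR x4))) NOR ((((x2 NOR x2) NOR (x4 NOR x4)) NOR ((x2 NOR x2) NOR (x4 NOR x4))) NOR (((x2 NOR x2) NOR (x4 NOR x4)) NOR ((x2 NOR x2) NOR (x4 NOR x4))))) NOR ((((x2 NOR x4) NOR (x2 NOR x4)) NOR ((x2 NOR x4) NOR (x2 NOR x4))) NOR ((((x2 NOR x2) NOR (x4 NOR x4)) NOR ((x2 NOR x2) NOR (x4 NOR x4))) NOR (((x2 NOR x2) NOR (x4 NOR x4)) NOR ((x2 NOR x2) NOR (x4 NOR x4)))))))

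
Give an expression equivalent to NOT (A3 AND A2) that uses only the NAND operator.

(((A3 NAND A2) NAND (A3 NAND A2)) NAND ((A3 NAND A2) NAND (A3 NAND A2)))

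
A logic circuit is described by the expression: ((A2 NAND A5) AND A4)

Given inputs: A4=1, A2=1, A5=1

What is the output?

Substituting: ((1 NAND 1) AND 1)
= 0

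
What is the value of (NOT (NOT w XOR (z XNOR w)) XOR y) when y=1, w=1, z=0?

Substituting: (NOT (NOT 1 XOR (0 XNOR 1)) XOR 1)
= 0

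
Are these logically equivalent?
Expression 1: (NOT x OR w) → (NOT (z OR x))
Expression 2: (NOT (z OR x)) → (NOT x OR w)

No, Converse is not equivalent to original (counterexample: x=0, w=0, z=1)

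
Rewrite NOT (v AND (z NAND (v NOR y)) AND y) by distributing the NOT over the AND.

NOT v OR NOT (z NAND (v NOR y)) OR NOT y
De Morgan's: NOT(AND of terms) = OR of negations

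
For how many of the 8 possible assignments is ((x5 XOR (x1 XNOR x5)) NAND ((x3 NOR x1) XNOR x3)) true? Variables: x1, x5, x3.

Satisfying assignments: (0,0,0), (0,0,1), (0,1,0), (0,1,1), (1,0,0), (1,0,1), (1,1,0), (1,1,1)
Count: 8 out of 8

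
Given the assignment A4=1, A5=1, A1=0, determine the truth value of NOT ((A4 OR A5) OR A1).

Substituting: NOT ((1 OR 1) OR 0)
= 0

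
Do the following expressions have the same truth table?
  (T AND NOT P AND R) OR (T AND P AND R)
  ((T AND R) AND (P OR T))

Yes, they are equivalent — the two output columns agree on all 8 assignments:
T | P | R | Expression 1 | Expression 2
---------------------------------------
0 | 0 | 0 | 0 | 0
0 | 0 | 1 | 0 | 0
0 | 1 | 0 | 0 | 0
0 | 1 | 1 | 0 | 0
1 | 0 | 0 | 0 | 0
1 | 0 | 1 | 1 | 1
1 | 1 | 0 | 0 | 0
1 | 1 | 1 | 1 | 1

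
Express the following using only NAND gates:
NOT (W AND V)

(((W NAND V) NAND (W NAND V)) NAND ((W NAND V) NAND (W NAND V)))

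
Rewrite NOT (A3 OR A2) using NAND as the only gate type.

(((A3 NAND A3) NAND (A2 NAND A2)) NAND ((A3 NAND A3) NAND (A2 NAND A2)))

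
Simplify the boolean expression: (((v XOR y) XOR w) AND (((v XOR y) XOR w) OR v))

By absorption (E AND (E OR v) = E):
= ((v XOR y) XOR w)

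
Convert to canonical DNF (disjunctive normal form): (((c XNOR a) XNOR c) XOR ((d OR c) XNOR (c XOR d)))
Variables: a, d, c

(NOT a AND NOT d AND NOT c) OR (NOT a AND NOT d AND c) OR (NOT a AND d AND NOT c) OR (a AND d AND c)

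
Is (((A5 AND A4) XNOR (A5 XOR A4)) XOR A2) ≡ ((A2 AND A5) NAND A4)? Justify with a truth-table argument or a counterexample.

No. Counterexample: with A5=0, A2=0, A4=1, Expression 1 = 0 but Expression 2 = 1.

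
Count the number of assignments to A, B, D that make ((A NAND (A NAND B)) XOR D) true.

Satisfying assignments: (0,0,0), (0,1,0), (1,0,1), (1,1,0)
Count: 4 out of 8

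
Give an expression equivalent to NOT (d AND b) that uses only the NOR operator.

(((d NOR d) NOR (b NOR b)) NOR ((d NOR d) NOR (b NOR b)))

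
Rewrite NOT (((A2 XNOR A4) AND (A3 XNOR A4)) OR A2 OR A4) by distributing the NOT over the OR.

NOT ((A2 XNOR A4) AND (A3 XNOR A4)) AND NOT A2 AND NOT A4
De Morgan's: NOT(OR of terms) = AND of negations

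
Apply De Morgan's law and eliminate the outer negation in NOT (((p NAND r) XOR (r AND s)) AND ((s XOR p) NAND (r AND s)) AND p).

NOT ((p NAND r) XOR (r AND s)) OR NOT ((s XOR p) NAND (r AND s)) OR NOT p
De Morgan's: NOT(AND of terms) = OR of negations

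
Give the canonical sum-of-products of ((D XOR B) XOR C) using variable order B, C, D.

Σm(1, 2, 4, 7) = (NOT B AND NOT C AND D) OR (NOT B AND C AND NOT D) OR (B AND NOT C AND NOT D) OR (B AND C AND D)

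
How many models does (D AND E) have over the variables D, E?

Satisfying assignments: (1,1)
Count: 1 out of 4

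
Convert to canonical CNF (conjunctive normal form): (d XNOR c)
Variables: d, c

(d OR NOT c) AND (NOT d OR c)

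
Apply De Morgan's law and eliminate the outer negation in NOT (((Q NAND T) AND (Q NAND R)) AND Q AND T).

NOT ((Q NAND T) AND (Q NAND R)) OR NOT Q OR NOT T
De Morgan's: NOT(AND of terms) = OR of negations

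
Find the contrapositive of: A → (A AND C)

Contrapositive: NOT (A AND C) → NOT A
Note: A statement and its contrapositive are logically equivalent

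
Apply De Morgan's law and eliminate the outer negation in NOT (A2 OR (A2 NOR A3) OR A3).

NOT A2 AND NOT (A2 NOR A3) AND NOT A3
De Morgan's: NOT(OR of terms) = AND of negations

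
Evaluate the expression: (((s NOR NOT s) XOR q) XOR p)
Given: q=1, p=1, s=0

Substituting: (((0 NOR NOT 0) XOR 1) XOR 1)
= 0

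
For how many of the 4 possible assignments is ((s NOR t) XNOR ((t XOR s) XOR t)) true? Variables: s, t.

Satisfying assignments: (0,1)
Count: 1 out of 4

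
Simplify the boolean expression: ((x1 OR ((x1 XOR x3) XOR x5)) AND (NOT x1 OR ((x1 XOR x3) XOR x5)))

By distribution ((E OR v) AND (E OR NOT v) = E):
= ((x1 XOR x3) XOR x5)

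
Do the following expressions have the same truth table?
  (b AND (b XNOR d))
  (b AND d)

Yes, they are equivalent — the two output columns agree on all 4 assignments:
b | d | Expression 1 | Expression 2
-----------------------------------
0 | 0 | 0 | 0
0 | 1 | 0 | 0
1 | 0 | 0 | 0
1 | 1 | 1 | 1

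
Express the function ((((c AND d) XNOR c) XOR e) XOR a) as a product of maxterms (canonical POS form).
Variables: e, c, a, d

ΠM(2, 3, 4, 7, 8, 9, 13, 14) = (e OR c OR NOT a OR d) AND (e OR c OR NOT a OR NOT d) AND (e OR NOT c OR a OR d) AND (e OR NOT c OR NOT a OR NOT d) AND (NOT e OR c OR a OR d) AND (NOT e OR c OR a OR NOT d) AND (NOT e OR NOT c OR a OR NOT d) AND (NOT e OR NOT c OR NOT a OR d)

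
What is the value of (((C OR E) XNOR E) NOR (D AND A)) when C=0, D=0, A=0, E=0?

Substituting: (((0 OR 0) XNOR 0) NOR (0 AND 0))
= 0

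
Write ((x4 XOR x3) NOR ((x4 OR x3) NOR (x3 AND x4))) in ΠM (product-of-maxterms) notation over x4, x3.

ΠM(0, 1, 2) = (x4 OR x3) AND (x4 OR NOT x3) AND (NOT x4 OR x3)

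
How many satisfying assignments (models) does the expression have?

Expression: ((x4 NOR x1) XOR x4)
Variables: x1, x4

Satisfying assignments: (0,0), (0,1), (1,1)
Count: 3 out of 4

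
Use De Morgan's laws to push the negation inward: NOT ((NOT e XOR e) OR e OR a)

NOT (NOT e XOR e) AND NOT e AND NOT a
De Morgan's: NOT(OR of terms) = AND of negations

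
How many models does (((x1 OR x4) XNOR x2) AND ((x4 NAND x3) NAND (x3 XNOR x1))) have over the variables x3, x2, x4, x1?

Satisfying assignments: (0,1,0,1), (0,1,1,1), (1,0,0,0), (1,1,1,0), (1,1,1,1)
Count: 5 out of 16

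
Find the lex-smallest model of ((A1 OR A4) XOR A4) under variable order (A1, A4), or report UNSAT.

A1=1, A4=0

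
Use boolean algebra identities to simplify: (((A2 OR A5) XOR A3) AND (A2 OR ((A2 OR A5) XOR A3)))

By absorption (E AND (E OR v) = E):
= ((A2 OR A5) XOR A3)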